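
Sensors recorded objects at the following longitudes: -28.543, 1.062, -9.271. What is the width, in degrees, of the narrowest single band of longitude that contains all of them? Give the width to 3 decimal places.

Sort the longitudes: -28.543°, -9.271°, +1.062°.
Eastward gaps between consecutive values (wrapping around): 19.272°, 10.333°, 330.395°.
Largest gap = 330.395° ⇒ minimal covering band is its complement: 360° − 330.395° = 29.605°.
Band runs from -28.543° eastward to +1.062°.

29.605°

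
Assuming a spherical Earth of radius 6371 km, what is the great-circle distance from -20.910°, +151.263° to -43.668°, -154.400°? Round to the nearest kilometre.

5580 km

Δλ = -154.400 − 151.263 = -305.663°; wrapped into (−180°, 180°]: 54.337°.
Δφ = -43.668 − -20.910 = -22.758°.
a = sin²(Δφ/2) + cos φ₁ · cos φ₂ · sin²(Δλ/2) = 0.179807.
c = 2·atan2(√a, √(1−a)) = 0.87580 rad → d = 6371·c ≈ 5579.70 km.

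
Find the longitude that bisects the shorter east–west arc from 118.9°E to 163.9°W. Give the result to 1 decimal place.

157.5°E

Signed shortest Δλ from +118.9° to -163.9° is +77.2°.
Midpoint longitude = +118.9° + (+77.2°)/2 = +118.9° + 38.6° = +157.5°.
(The naïve average (+118.9 + -163.9)/2 = -22.5° is on the wrong side of the globe.)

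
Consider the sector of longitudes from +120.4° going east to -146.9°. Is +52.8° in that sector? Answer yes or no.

Band width going east from +120.4° to -146.9°: ((-146.9 − 120.4) mod 360) = 92.7°.
Offset of +52.8° east of the west edge: ((52.8 − 120.4) mod 360) = 292.4°.
292.4° > 92.7° ⇒ outside.

No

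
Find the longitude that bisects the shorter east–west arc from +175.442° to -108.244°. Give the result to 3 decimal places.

-146.401°

Signed shortest Δλ from +175.442° to -108.244° is +76.314°.
Midpoint longitude = +175.442° + (+76.314°)/2 = +175.442° + 38.157° = +213.599°.
Normalise into (−180°, 180°]: -146.401°.
(The naïve average (+175.442 + -108.244)/2 = 33.599° is on the wrong side of the globe.)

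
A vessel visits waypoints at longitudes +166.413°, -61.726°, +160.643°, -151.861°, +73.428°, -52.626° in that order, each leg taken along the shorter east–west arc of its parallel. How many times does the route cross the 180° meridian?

Leg 1: +166.413° → -61.726°, shortest Δλ = 131.861° (east) — crosses 180°.
Leg 2: -61.726° → +160.643°, shortest Δλ = -137.631° (west) — crosses 180°.
Leg 3: +160.643° → -151.861°, shortest Δλ = 47.496° (east) — crosses 180°.
Leg 4: -151.861° → +73.428°, shortest Δλ = -134.711° (west) — crosses 180°.
Leg 5: +73.428° → -52.626°, shortest Δλ = -126.054° (west) — does not cross 180°.
Total crossings: 4.

4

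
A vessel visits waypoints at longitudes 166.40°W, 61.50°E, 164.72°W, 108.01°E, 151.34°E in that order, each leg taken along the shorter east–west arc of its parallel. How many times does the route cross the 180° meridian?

Leg 1: -166.40° → +61.50°, shortest Δλ = -132.1° (west) — crosses 180°.
Leg 2: +61.50° → -164.72°, shortest Δλ = 133.78° (east) — crosses 180°.
Leg 3: -164.72° → +108.01°, shortest Δλ = -87.27° (west) — crosses 180°.
Leg 4: +108.01° → +151.34°, shortest Δλ = 43.33° (east) — does not cross 180°.
Total crossings: 3.

3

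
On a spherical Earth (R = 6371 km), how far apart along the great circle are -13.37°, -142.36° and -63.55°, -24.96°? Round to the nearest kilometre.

9959 km

Δλ = -24.96 − -142.36 = 117.40°.
Δφ = -63.55 − -13.37 = -50.18°.
a = sin²(Δφ/2) + cos φ₁ · cos φ₂ · sin²(Δλ/2) = 0.496196.
c = 2·atan2(√a, √(1−a)) = 1.56319 rad → d = 6371·c ≈ 9959.07 km.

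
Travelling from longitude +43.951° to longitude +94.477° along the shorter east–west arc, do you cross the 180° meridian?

Signed shortest Δλ = ((94.477 − 43.951 + 180) mod 360) − 180 = 50.526°.
Going east by 50.526° from +43.951° reaches +94.477° without touching 180°.

No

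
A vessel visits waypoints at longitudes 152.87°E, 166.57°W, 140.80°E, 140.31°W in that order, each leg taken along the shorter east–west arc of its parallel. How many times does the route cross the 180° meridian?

Leg 1: +152.87° → -166.57°, shortest Δλ = 40.56° (east) — crosses 180°.
Leg 2: -166.57° → +140.80°, shortest Δλ = -52.63° (west) — crosses 180°.
Leg 3: +140.80° → -140.31°, shortest Δλ = 78.89° (east) — crosses 180°.
Total crossings: 3.

3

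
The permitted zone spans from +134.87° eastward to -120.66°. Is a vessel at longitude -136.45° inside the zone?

Band width going east from +134.87° to -120.66°: ((-120.66 − 134.87) mod 360) = 104.47°.
Offset of -136.45° east of the west edge: ((-136.45 − 134.87) mod 360) = 88.68°.
88.68° ≤ 104.47° ⇒ inside.

Yes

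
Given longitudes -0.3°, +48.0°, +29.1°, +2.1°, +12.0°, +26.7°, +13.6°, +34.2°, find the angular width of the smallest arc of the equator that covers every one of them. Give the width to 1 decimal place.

48.3°

Sort the longitudes: -0.3°, +2.1°, +12.0°, +13.6°, +26.7°, +29.1°, +34.2°, +48.0°.
Eastward gaps between consecutive values (wrapping around): 2.4°, 9.9°, 1.6°, 13.1°, 2.4°, 5.1°, 13.8°, 311.7°.
Largest gap = 311.7° ⇒ minimal covering band is its complement: 360° − 311.7° = 48.3°.
Band runs from -0.3° eastward to +48.0°.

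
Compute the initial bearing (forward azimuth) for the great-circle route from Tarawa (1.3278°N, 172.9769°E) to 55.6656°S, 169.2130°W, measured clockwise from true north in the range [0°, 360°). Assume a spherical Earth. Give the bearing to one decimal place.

Δλ = -169.2130 − 172.9769 = -342.1899°; wrapped into (−180°, 180°]: 17.8101°.
θ = atan2( sin Δλ · cos φ₂ , cos φ₁ · sin φ₂ − sin φ₁ · cos φ₂ · cos Δλ )
  = atan2(0.17251, -0.83798) = 168.367° → normalised to [0°, 360°): 168.367°.

168.4°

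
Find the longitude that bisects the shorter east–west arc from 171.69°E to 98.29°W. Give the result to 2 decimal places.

Signed shortest Δλ from +171.69° to -98.29° is +90.02°.
Midpoint longitude = +171.69° + (+90.02°)/2 = +171.69° + 45.01° = +216.70°.
Normalise into (−180°, 180°]: -143.30°.
(The naïve average (+171.69 + -98.29)/2 = 36.7° is on the wrong side of the globe.)

143.30°W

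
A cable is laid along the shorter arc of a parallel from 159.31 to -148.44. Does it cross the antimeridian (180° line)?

Yes

Naïve |-148.44 − 159.31| = 307.75° > 180°, so the shorter arc goes the other way round — across 180°.
Signed shortest Δλ = ((-148.44 − 159.31 + 180) mod 360) − 180 = 52.25°.
Going east by 52.25° from +159.31° passes through 180° before reaching -148.44°.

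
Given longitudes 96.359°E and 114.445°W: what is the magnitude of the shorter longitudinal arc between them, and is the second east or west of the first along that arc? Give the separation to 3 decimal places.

Raw difference: -114.445 − 96.359 = -210.804°.
Normalise into (−180°, 180°]: -210.804° + 360° = 149.196°.
Positive ⇒ the second point lies to the east; separation 149.196°.

149.196° east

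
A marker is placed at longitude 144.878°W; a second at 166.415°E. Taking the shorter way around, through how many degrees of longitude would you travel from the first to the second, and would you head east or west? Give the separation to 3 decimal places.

Raw difference: 166.415 − -144.878 = 311.293°.
Normalise into (−180°, 180°]: 311.293° − 360° = -48.707°.
Negative ⇒ the second point lies to the west; separation 48.707°.

48.707° west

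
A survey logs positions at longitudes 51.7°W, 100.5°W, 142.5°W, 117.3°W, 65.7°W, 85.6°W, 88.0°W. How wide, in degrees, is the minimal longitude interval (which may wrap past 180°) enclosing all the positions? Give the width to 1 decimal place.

90.8°

Sort the longitudes: -142.5°, -117.3°, -100.5°, -88.0°, -85.6°, -65.7°, -51.7°.
Eastward gaps between consecutive values (wrapping around): 25.2°, 16.8°, 12.5°, 2.4°, 19.9°, 14.0°, 269.2°.
Largest gap = 269.2° ⇒ minimal covering band is its complement: 360° − 269.2° = 90.8°.
Band runs from -142.5° eastward to -51.7°.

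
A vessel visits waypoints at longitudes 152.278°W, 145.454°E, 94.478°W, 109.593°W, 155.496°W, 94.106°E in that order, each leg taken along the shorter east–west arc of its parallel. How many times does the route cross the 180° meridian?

Leg 1: -152.278° → +145.454°, shortest Δλ = -62.268° (west) — crosses 180°.
Leg 2: +145.454° → -94.478°, shortest Δλ = 120.068° (east) — crosses 180°.
Leg 3: -94.478° → -109.593°, shortest Δλ = -15.115° (west) — does not cross 180°.
Leg 4: -109.593° → -155.496°, shortest Δλ = -45.903° (west) — does not cross 180°.
Leg 5: -155.496° → +94.106°, shortest Δλ = -110.398° (west) — crosses 180°.
Total crossings: 3.

3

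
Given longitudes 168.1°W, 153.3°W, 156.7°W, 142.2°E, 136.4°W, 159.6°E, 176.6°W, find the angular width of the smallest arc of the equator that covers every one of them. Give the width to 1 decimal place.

81.4°

Sort the longitudes: -176.6°, -168.1°, -156.7°, -153.3°, -136.4°, +142.2°, +159.6°.
Eastward gaps between consecutive values (wrapping around): 8.5°, 11.4°, 3.4°, 16.9°, 278.6°, 17.4°, 23.8°.
Largest gap = 278.6° ⇒ minimal covering band is its complement: 360° − 278.6° = 81.4°.
Band runs from +142.2° eastward to -136.4°, crossing the antimeridian.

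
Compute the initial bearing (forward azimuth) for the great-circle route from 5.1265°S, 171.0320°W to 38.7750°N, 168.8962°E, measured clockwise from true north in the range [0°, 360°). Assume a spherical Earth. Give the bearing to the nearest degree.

Δλ = 168.8962 − -171.0320 = 339.9282°; wrapped into (−180°, 180°]: -20.0718°.
θ = atan2( sin Δλ · cos φ₂ , cos φ₁ · sin φ₂ − sin φ₁ · cos φ₂ · cos Δλ )
  = atan2(-0.26756, 0.68919) = -21.217° → normalised to [0°, 360°): 338.783°.

339°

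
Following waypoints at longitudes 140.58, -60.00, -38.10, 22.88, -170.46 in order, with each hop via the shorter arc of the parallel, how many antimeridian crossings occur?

Leg 1: +140.58° → -60.00°, shortest Δλ = 159.42° (east) — crosses 180°.
Leg 2: -60.00° → -38.10°, shortest Δλ = 21.9° (east) — does not cross 180°.
Leg 3: -38.10° → +22.88°, shortest Δλ = 60.98° (east) — does not cross 180°.
Leg 4: +22.88° → -170.46°, shortest Δλ = 166.66° (east) — crosses 180°.
Total crossings: 2.

2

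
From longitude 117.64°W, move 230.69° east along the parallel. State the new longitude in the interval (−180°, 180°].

113.05°E

Start at -117.64°; shift +230.69° → +113.05°.
+113.05° already lies in (−180°, 180°].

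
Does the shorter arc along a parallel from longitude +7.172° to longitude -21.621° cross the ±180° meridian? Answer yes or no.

No

Signed shortest Δλ = ((-21.621 − 7.172 + 180) mod 360) − 180 = -28.793°.
Going west by 28.793° from +7.172° reaches -21.621° without touching 180°.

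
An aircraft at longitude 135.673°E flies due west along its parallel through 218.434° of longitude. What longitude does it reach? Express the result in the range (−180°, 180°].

Start at +135.673°; shift −218.434° → -82.761°.
-82.761° already lies in (−180°, 180°].

82.761°W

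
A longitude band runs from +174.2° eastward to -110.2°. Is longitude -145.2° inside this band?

Yes

Band width going east from +174.2° to -110.2°: ((-110.2 − 174.2) mod 360) = 75.6°.
Offset of -145.2° east of the west edge: ((-145.2 − 174.2) mod 360) = 40.6°.
40.6° ≤ 75.6° ⇒ inside.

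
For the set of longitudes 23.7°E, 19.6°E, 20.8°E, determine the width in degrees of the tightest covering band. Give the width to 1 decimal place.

4.1°

Sort the longitudes: +19.6°, +20.8°, +23.7°.
Eastward gaps between consecutive values (wrapping around): 1.2°, 2.9°, 355.9°.
Largest gap = 355.9° ⇒ minimal covering band is its complement: 360° − 355.9° = 4.1°.
Band runs from +19.6° eastward to +23.7°.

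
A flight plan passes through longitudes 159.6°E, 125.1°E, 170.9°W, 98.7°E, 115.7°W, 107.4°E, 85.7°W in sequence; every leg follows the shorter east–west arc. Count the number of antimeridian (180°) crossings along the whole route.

5

Leg 1: +159.6° → +125.1°, shortest Δλ = -34.5° (west) — does not cross 180°.
Leg 2: +125.1° → -170.9°, shortest Δλ = 64.0° (east) — crosses 180°.
Leg 3: -170.9° → +98.7°, shortest Δλ = -90.4° (west) — crosses 180°.
Leg 4: +98.7° → -115.7°, shortest Δλ = 145.6° (east) — crosses 180°.
Leg 5: -115.7° → +107.4°, shortest Δλ = -136.9° (west) — crosses 180°.
Leg 6: +107.4° → -85.7°, shortest Δλ = 166.9° (east) — crosses 180°.
Total crossings: 5.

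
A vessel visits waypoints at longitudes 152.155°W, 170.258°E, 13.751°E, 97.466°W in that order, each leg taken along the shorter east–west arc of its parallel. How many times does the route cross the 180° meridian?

1

Leg 1: -152.155° → +170.258°, shortest Δλ = -37.587° (west) — crosses 180°.
Leg 2: +170.258° → +13.751°, shortest Δλ = -156.507° (west) — does not cross 180°.
Leg 3: +13.751° → -97.466°, shortest Δλ = -111.217° (west) — does not cross 180°.
Total crossings: 1.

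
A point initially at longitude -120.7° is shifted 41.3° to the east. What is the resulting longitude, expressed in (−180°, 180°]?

-79.4°

Start at -120.7°; shift +41.3° → -79.4°.
-79.4° already lies in (−180°, 180°].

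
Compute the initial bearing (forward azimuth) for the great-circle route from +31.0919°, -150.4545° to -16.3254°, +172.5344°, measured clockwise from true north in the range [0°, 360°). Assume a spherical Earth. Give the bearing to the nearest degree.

Δλ = 172.5344 − -150.4545 = 322.9889°; wrapped into (−180°, 180°]: -37.0111°.
θ = atan2( sin Δλ · cos φ₂ , cos φ₁ · sin φ₂ − sin φ₁ · cos φ₂ · cos Δλ )
  = atan2(-0.57770, -0.63645) = -137.770° → normalised to [0°, 360°): 222.230°.

222°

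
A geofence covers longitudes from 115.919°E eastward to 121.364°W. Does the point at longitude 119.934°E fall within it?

Band width going east from +115.919° to -121.364°: ((-121.364 − 115.919) mod 360) = 122.717°.
Offset of +119.934° east of the west edge: ((119.934 − 115.919) mod 360) = 4.015°.
4.015° ≤ 122.717° ⇒ inside.

Yes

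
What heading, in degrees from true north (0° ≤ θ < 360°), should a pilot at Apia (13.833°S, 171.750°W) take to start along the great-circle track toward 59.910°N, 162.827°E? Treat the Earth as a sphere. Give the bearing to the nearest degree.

Δλ = 162.827 − -171.750 = 334.577°; wrapped into (−180°, 180°]: -25.423°.
θ = atan2( sin Δλ · cos φ₂ , cos φ₁ · sin φ₂ − sin φ₁ · cos φ₂ · cos Δλ )
  = atan2(-0.21523, 0.94841) = -12.786° → normalised to [0°, 360°): 347.214°.

347°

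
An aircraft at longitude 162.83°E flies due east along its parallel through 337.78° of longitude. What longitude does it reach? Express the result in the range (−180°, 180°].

140.61°E

Start at +162.83°; shift +337.78° → +500.61°.
+500.61° lies outside (−180°, 180°]; subtract 360° → +140.61°.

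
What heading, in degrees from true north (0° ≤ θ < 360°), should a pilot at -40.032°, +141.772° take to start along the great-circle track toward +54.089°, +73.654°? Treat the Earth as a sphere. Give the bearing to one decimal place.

324.4°

Δλ = 73.654 − 141.772 = -68.118°.
θ = atan2( sin Δλ · cos φ₂ , cos φ₁ · sin φ₂ − sin φ₁ · cos φ₂ · cos Δλ )
  = atan2(-0.54427, 0.76076) = -35.581° → normalised to [0°, 360°): 324.419°.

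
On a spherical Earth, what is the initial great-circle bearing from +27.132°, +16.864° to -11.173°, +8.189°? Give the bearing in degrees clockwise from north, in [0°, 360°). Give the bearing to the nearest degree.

Δλ = 8.189 − 16.864 = -8.675°.
θ = atan2( sin Δλ · cos φ₂ , cos φ₁ · sin φ₂ − sin φ₁ · cos φ₂ · cos Δλ )
  = atan2(-0.14797, -0.61473) = -166.466° → normalised to [0°, 360°): 193.534°.

194°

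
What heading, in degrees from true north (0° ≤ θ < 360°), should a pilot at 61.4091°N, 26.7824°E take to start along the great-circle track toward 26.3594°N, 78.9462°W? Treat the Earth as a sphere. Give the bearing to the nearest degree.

Δλ = -78.9462 − 26.7824 = -105.7286°.
θ = atan2( sin Δλ · cos φ₂ , cos φ₁ · sin φ₂ − sin φ₁ · cos φ₂ · cos Δλ )
  = atan2(-0.86248, 0.42575) = -63.727° → normalised to [0°, 360°): 296.273°.

296°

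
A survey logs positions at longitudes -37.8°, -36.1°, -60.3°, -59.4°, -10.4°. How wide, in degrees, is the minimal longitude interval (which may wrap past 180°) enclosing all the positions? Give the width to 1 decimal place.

49.9°

Sort the longitudes: -60.3°, -59.4°, -37.8°, -36.1°, -10.4°.
Eastward gaps between consecutive values (wrapping around): 0.9°, 21.6°, 1.7°, 25.7°, 310.1°.
Largest gap = 310.1° ⇒ minimal covering band is its complement: 360° − 310.1° = 49.9°.
Band runs from -60.3° eastward to -10.4°.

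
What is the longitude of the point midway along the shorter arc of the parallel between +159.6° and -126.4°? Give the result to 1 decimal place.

-163.4°

Signed shortest Δλ from +159.6° to -126.4° is +74.0°.
Midpoint longitude = +159.6° + (+74.0°)/2 = +159.6° + 37.0° = +196.6°.
Normalise into (−180°, 180°]: -163.4°.
(The naïve average (+159.6 + -126.4)/2 = 16.6° is on the wrong side of the globe.)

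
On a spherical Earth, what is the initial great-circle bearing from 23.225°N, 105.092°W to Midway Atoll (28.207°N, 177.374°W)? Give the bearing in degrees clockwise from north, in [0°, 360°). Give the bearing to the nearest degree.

Δλ = -177.374 − -105.092 = -72.282°.
θ = atan2( sin Δλ · cos φ₂ , cos φ₁ · sin φ₂ − sin φ₁ · cos φ₂ · cos Δλ )
  = atan2(-0.83944, 0.32860) = -68.622° → normalised to [0°, 360°): 291.378°.

291°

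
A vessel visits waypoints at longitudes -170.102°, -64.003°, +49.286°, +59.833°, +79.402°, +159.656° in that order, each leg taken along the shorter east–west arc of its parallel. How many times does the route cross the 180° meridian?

0

Leg 1: -170.102° → -64.003°, shortest Δλ = 106.099° (east) — does not cross 180°.
Leg 2: -64.003° → +49.286°, shortest Δλ = 113.289° (east) — does not cross 180°.
Leg 3: +49.286° → +59.833°, shortest Δλ = 10.547° (east) — does not cross 180°.
Leg 4: +59.833° → +79.402°, shortest Δλ = 19.569° (east) — does not cross 180°.
Leg 5: +79.402° → +159.656°, shortest Δλ = 80.254° (east) — does not cross 180°.
Total crossings: 0.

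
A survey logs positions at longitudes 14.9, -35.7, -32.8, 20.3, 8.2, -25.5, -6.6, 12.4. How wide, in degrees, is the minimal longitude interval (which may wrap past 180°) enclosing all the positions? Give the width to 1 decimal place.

Sort the longitudes: -35.7°, -32.8°, -25.5°, -6.6°, +8.2°, +12.4°, +14.9°, +20.3°.
Eastward gaps between consecutive values (wrapping around): 2.9°, 7.3°, 18.9°, 14.8°, 4.2°, 2.5°, 5.4°, 304.0°.
Largest gap = 304.0° ⇒ minimal covering band is its complement: 360° − 304.0° = 56.0°.
Band runs from -35.7° eastward to +20.3°.

56.0°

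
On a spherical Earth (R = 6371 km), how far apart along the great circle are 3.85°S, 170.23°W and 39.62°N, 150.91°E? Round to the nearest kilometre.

6254 km

Δλ = 150.91 − -170.23 = 321.14°; wrapped into (−180°, 180°]: -38.86°.
Δφ = 39.62 − -3.85 = 43.47°.
a = sin²(Δφ/2) + cos φ₁ · cos φ₂ · sin²(Δλ/2) = 0.222180.
c = 2·atan2(√a, √(1−a)) = 0.98166 rad → d = 6371·c ≈ 6254.18 km.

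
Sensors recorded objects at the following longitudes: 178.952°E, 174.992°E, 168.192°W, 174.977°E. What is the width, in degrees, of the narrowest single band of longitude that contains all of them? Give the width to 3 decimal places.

16.831°

Sort the longitudes: -168.192°, +174.977°, +174.992°, +178.952°.
Eastward gaps between consecutive values (wrapping around): 343.169°, 0.015°, 3.960°, 12.856°.
Largest gap = 343.169° ⇒ minimal covering band is its complement: 360° − 343.169° = 16.831°.
Band runs from +174.977° eastward to -168.192°, crossing the antimeridian.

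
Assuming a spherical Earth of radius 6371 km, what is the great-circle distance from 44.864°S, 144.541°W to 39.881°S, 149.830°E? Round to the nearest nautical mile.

2846 nmi

Δλ = 149.830 − -144.541 = 294.371°; wrapped into (−180°, 180°]: -65.629°.
Δφ = -39.881 − -44.864 = 4.983°.
a = sin²(Δφ/2) + cos φ₁ · cos φ₂ · sin²(Δλ/2) = 0.161623.
c = 2·atan2(√a, √(1−a)) = 0.82745 rad → d = 6371·c ≈ 5271.69 km ≈ 2846.48 nmi.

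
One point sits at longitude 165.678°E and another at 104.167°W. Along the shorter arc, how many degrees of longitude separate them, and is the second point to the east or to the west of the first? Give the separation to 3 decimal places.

90.155° east

Raw difference: -104.167 − 165.678 = -269.845°.
Normalise into (−180°, 180°]: -269.845° + 360° = 90.155°.
Positive ⇒ the second point lies to the east; separation 90.155°.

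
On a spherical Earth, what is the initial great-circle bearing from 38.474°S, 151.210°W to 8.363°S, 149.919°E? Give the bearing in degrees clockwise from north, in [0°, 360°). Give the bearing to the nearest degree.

Δλ = 149.919 − -151.210 = 301.129°; wrapped into (−180°, 180°]: -58.871°.
θ = atan2( sin Δλ · cos φ₂ , cos φ₁ · sin φ₂ − sin φ₁ · cos φ₂ · cos Δλ )
  = atan2(-0.84690, 0.20435) = -76.434° → normalised to [0°, 360°): 283.566°.

284°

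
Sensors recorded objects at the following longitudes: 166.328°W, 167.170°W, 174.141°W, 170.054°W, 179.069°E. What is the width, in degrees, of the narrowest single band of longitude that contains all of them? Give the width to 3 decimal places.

Sort the longitudes: -174.141°, -170.054°, -167.170°, -166.328°, +179.069°.
Eastward gaps between consecutive values (wrapping around): 4.087°, 2.884°, 0.842°, 345.397°, 6.790°.
Largest gap = 345.397° ⇒ minimal covering band is its complement: 360° − 345.397° = 14.603°.
Band runs from +179.069° eastward to -166.328°, crossing the antimeridian.

14.603°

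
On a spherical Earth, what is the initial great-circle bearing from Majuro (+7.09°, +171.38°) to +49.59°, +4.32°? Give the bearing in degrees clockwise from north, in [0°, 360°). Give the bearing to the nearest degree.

350°

Δλ = 4.32 − 171.38 = -167.06°.
θ = atan2( sin Δλ · cos φ₂ , cos φ₁ · sin φ₂ − sin φ₁ · cos φ₂ · cos Δλ )
  = atan2(-0.14516, 0.83358) = -9.879° → normalised to [0°, 360°): 350.121°.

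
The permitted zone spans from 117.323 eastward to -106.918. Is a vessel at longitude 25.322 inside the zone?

No

Band width going east from +117.323° to -106.918°: ((-106.918 − 117.323) mod 360) = 135.759°.
Offset of +25.322° east of the west edge: ((25.322 − 117.323) mod 360) = 267.999°.
267.999° > 135.759° ⇒ outside.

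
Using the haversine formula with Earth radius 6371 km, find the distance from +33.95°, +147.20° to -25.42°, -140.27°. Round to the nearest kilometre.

10102 km

Δλ = -140.27 − 147.20 = -287.47°; wrapped into (−180°, 180°]: 72.53°.
Δφ = -25.42 − 33.95 = -59.37°.
a = sin²(Δφ/2) + cos φ₁ · cos φ₂ · sin²(Δλ/2) = 0.507402.
c = 2·atan2(√a, √(1−a)) = 1.58560 rad → d = 6371·c ≈ 10101.86 km.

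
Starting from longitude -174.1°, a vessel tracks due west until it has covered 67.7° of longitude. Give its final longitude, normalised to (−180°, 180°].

Start at -174.1°; shift −67.7° → -241.8°.
-241.8° lies outside (−180°, 180°]; add 360° → +118.2°.

+118.2°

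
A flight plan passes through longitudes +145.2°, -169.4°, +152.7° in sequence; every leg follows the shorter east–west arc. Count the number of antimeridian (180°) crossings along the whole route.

Leg 1: +145.2° → -169.4°, shortest Δλ = 45.4° (east) — crosses 180°.
Leg 2: -169.4° → +152.7°, shortest Δλ = -37.9° (west) — crosses 180°.
Total crossings: 2.

2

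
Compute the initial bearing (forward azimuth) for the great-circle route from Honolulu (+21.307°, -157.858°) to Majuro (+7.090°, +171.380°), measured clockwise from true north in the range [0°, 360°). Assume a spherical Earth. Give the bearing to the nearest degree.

Δλ = 171.380 − -157.858 = 329.238°; wrapped into (−180°, 180°]: -30.762°.
θ = atan2( sin Δλ · cos φ₂ , cos φ₁ · sin φ₂ − sin φ₁ · cos φ₂ · cos Δλ )
  = atan2(-0.50756, -0.19486) = -111.002° → normalised to [0°, 360°): 248.998°.

249°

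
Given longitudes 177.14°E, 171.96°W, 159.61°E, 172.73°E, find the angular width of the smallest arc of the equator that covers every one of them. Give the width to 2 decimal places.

Sort the longitudes: -171.96°, +159.61°, +172.73°, +177.14°.
Eastward gaps between consecutive values (wrapping around): 331.57°, 13.12°, 4.41°, 10.90°.
Largest gap = 331.57° ⇒ minimal covering band is its complement: 360° − 331.57° = 28.43°.
Band runs from +159.61° eastward to -171.96°, crossing the antimeridian.

28.43°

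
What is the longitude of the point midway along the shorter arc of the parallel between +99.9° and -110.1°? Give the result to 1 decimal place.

Signed shortest Δλ from +99.9° to -110.1° is +150.0°.
Midpoint longitude = +99.9° + (+150.0°)/2 = +99.9° + 75.0° = +174.9°.
(The naïve average (+99.9 + -110.1)/2 = -5.1° is on the wrong side of the globe.)

+174.9°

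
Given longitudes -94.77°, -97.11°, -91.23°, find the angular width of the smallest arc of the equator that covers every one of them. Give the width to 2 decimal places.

5.88°

Sort the longitudes: -97.11°, -94.77°, -91.23°.
Eastward gaps between consecutive values (wrapping around): 2.34°, 3.54°, 354.12°.
Largest gap = 354.12° ⇒ minimal covering band is its complement: 360° − 354.12° = 5.88°.
Band runs from -97.11° eastward to -91.23°.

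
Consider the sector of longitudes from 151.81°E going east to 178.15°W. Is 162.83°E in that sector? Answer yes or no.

Yes

Band width going east from +151.81° to -178.15°: ((-178.15 − 151.81) mod 360) = 30.04°.
Offset of +162.83° east of the west edge: ((162.83 − 151.81) mod 360) = 11.02°.
11.02° ≤ 30.04° ⇒ inside.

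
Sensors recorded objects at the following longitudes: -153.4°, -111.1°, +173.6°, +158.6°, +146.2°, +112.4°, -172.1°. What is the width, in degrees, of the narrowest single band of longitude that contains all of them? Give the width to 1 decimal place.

Sort the longitudes: -172.1°, -153.4°, -111.1°, +112.4°, +146.2°, +158.6°, +173.6°.
Eastward gaps between consecutive values (wrapping around): 18.7°, 42.3°, 223.5°, 33.8°, 12.4°, 15.0°, 14.3°.
Largest gap = 223.5° ⇒ minimal covering band is its complement: 360° − 223.5° = 136.5°.
Band runs from +112.4° eastward to -111.1°, crossing the antimeridian.

136.5°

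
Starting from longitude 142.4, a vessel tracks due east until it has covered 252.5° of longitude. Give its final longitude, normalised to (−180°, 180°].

+34.9°

Start at +142.4°; shift +252.5° → +394.9°.
+394.9° lies outside (−180°, 180°]; subtract 360° → +34.9°.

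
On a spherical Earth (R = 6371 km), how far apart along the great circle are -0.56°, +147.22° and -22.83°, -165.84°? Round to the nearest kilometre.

5640 km

Δλ = -165.84 − 147.22 = -313.06°; wrapped into (−180°, 180°]: 46.94°.
Δφ = -22.83 − -0.56 = -22.27°.
a = sin²(Δφ/2) + cos φ₁ · cos φ₂ · sin²(Δλ/2) = 0.183481.
c = 2·atan2(√a, √(1−a)) = 0.88532 rad → d = 6371·c ≈ 5640.40 km.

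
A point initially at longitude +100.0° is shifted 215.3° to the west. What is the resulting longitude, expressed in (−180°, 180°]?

-115.3°

Start at +100.0°; shift −215.3° → -115.3°.
-115.3° already lies in (−180°, 180°].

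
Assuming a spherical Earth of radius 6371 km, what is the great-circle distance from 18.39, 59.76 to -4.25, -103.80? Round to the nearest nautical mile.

9522 nmi

Δλ = -103.80 − 59.76 = -163.56°.
Δφ = -4.25 − 18.39 = -22.64°.
a = sin²(Δφ/2) + cos φ₁ · cos φ₂ · sin²(Δλ/2) = 0.965506.
c = 2·atan2(√a, √(1−a)) = 2.76797 rad → d = 6371·c ≈ 17634.77 km ≈ 9522.01 nmi.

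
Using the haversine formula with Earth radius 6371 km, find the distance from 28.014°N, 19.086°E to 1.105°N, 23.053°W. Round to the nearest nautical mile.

2908 nmi

Δλ = -23.053 − 19.086 = -42.139°.
Δφ = 1.105 − 28.014 = -26.909°.
a = sin²(Δφ/2) + cos φ₁ · cos φ₂ · sin²(Δλ/2) = 0.168213.
c = 2·atan2(√a, √(1−a)) = 0.84521 rad → d = 6371·c ≈ 5384.84 km ≈ 2907.58 nmi.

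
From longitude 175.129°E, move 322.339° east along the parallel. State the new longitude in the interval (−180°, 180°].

137.468°E

Start at +175.129°; shift +322.339° → +497.468°.
+497.468° lies outside (−180°, 180°]; subtract 360° → +137.468°.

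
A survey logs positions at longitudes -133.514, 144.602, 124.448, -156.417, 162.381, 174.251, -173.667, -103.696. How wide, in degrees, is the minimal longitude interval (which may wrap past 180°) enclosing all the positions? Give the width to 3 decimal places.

Sort the longitudes: -173.667°, -156.417°, -133.514°, -103.696°, +124.448°, +144.602°, +162.381°, +174.251°.
Eastward gaps between consecutive values (wrapping around): 17.250°, 22.903°, 29.818°, 228.144°, 20.154°, 17.779°, 11.870°, 12.082°.
Largest gap = 228.144° ⇒ minimal covering band is its complement: 360° − 228.144° = 131.856°.
Band runs from +124.448° eastward to -103.696°, crossing the antimeridian.

131.856°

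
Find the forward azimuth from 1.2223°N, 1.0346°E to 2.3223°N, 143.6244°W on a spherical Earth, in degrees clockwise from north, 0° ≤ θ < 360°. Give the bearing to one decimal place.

275.7°

Δλ = -143.6244 − 1.0346 = -144.6590°.
θ = atan2( sin Δλ · cos φ₂ , cos φ₁ · sin φ₂ − sin φ₁ · cos φ₂ · cos Δλ )
  = atan2(-0.57797, 0.05790) = -84.279° → normalised to [0°, 360°): 275.721°.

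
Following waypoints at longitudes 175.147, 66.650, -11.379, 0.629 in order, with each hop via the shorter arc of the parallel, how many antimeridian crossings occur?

0

Leg 1: +175.147° → +66.650°, shortest Δλ = -108.497° (west) — does not cross 180°.
Leg 2: +66.650° → -11.379°, shortest Δλ = -78.029° (west) — does not cross 180°.
Leg 3: -11.379° → +0.629°, shortest Δλ = 12.008° (east) — does not cross 180°.
Total crossings: 0.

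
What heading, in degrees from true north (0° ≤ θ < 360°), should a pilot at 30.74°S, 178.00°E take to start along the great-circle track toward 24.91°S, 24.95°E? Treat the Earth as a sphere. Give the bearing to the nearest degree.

208°

Δλ = 24.95 − 178.00 = -153.05°.
θ = atan2( sin Δλ · cos φ₂ , cos φ₁ · sin φ₂ − sin φ₁ · cos φ₂ · cos Δλ )
  = atan2(-0.41105, -0.77526) = -152.067° → normalised to [0°, 360°): 207.933°.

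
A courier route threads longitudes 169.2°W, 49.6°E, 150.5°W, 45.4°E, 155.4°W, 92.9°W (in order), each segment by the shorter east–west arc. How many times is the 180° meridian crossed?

4

Leg 1: -169.2° → +49.6°, shortest Δλ = -141.2° (west) — crosses 180°.
Leg 2: +49.6° → -150.5°, shortest Δλ = 159.9° (east) — crosses 180°.
Leg 3: -150.5° → +45.4°, shortest Δλ = -164.1° (west) — crosses 180°.
Leg 4: +45.4° → -155.4°, shortest Δλ = 159.2° (east) — crosses 180°.
Leg 5: -155.4° → -92.9°, shortest Δλ = 62.5° (east) — does not cross 180°.
Total crossings: 4.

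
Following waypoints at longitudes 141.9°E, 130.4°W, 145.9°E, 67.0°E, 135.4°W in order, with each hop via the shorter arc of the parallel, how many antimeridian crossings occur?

3

Leg 1: +141.9° → -130.4°, shortest Δλ = 87.7° (east) — crosses 180°.
Leg 2: -130.4° → +145.9°, shortest Δλ = -83.7° (west) — crosses 180°.
Leg 3: +145.9° → +67.0°, shortest Δλ = -78.9° (west) — does not cross 180°.
Leg 4: +67.0° → -135.4°, shortest Δλ = 157.6° (east) — crosses 180°.
Total crossings: 3.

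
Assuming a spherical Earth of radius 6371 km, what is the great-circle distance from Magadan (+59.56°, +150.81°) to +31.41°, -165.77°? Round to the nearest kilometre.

Δλ = -165.77 − 150.81 = -316.58°; wrapped into (−180°, 180°]: 43.42°.
Δφ = 31.41 − 59.56 = -28.15°.
a = sin²(Δφ/2) + cos φ₁ · cos φ₂ · sin²(Δλ/2) = 0.118308.
c = 2·atan2(√a, √(1−a)) = 0.70226 rad → d = 6371·c ≈ 4474.10 km.

4474 km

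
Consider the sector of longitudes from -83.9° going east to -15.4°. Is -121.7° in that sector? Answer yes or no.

Band width going east from -83.9° to -15.4°: ((-15.4 − -83.9) mod 360) = 68.5°.
Offset of -121.7° east of the west edge: ((-121.7 − -83.9) mod 360) = 322.2°.
322.2° > 68.5° ⇒ outside.

No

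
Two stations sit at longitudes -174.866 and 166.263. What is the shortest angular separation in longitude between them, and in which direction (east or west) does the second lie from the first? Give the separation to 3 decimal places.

Raw difference: 166.263 − -174.866 = 341.129°.
Normalise into (−180°, 180°]: 341.129° − 360° = -18.871°.
Negative ⇒ the second point lies to the west; separation 18.871°.

18.871° west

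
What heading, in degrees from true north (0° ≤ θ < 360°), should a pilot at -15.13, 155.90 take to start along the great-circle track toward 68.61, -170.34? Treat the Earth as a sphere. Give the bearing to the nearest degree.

Δλ = -170.34 − 155.90 = -326.24°; wrapped into (−180°, 180°]: 33.76°.
θ = atan2( sin Δλ · cos φ₂ , cos φ₁ · sin φ₂ − sin φ₁ · cos φ₂ · cos Δλ )
  = atan2(0.20268, 0.97798) = 11.708° → normalised to [0°, 360°): 11.708°.

12°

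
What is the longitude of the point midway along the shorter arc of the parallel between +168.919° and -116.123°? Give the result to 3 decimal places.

-153.602°

Signed shortest Δλ from +168.919° to -116.123° is +74.958°.
Midpoint longitude = +168.919° + (+74.958°)/2 = +168.919° + 37.479° = +206.398°.
Normalise into (−180°, 180°]: -153.602°.
(The naïve average (+168.919 + -116.123)/2 = 26.398° is on the wrong side of the globe.)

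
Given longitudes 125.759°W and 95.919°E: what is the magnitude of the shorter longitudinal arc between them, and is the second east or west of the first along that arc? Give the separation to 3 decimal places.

Raw difference: 95.919 − -125.759 = 221.678°.
Normalise into (−180°, 180°]: 221.678° − 360° = -138.322°.
Negative ⇒ the second point lies to the west; separation 138.322°.

138.322° west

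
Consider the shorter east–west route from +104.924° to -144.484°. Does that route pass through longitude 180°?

Naïve |-144.484 − 104.924| = 249.408° > 180°, so the shorter arc goes the other way round — across 180°.
Signed shortest Δλ = ((-144.484 − 104.924 + 180) mod 360) − 180 = 110.592°.
Going east by 110.592° from +104.924° passes through 180° before reaching -144.484°.

Yes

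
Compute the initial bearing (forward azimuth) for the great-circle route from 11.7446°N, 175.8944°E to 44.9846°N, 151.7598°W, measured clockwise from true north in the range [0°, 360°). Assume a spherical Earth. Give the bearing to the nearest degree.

34°

Δλ = -151.7598 − 175.8944 = -327.6542°; wrapped into (−180°, 180°]: 32.3458°.
θ = atan2( sin Δλ · cos φ₂ , cos φ₁ · sin φ₂ − sin φ₁ · cos φ₂ · cos Δλ )
  = atan2(0.37842, 0.57049) = 33.558° → normalised to [0°, 360°): 33.558°.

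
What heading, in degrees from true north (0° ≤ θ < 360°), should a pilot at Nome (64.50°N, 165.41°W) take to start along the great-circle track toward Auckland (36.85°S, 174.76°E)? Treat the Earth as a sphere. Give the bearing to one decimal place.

196.1°

Δλ = 174.76 − -165.41 = 340.17°; wrapped into (−180°, 180°]: -19.83°.
θ = atan2( sin Δλ · cos φ₂ , cos φ₁ · sin φ₂ − sin φ₁ · cos φ₂ · cos Δλ )
  = atan2(-0.27146, -0.93762) = -163.853° → normalised to [0°, 360°): 196.147°.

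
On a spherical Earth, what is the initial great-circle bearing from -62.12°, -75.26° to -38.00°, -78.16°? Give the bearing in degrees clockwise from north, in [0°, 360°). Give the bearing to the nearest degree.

Δλ = -78.16 − -75.26 = -2.90°.
θ = atan2( sin Δλ · cos φ₂ , cos φ₁ · sin φ₂ − sin φ₁ · cos φ₂ · cos Δλ )
  = atan2(-0.03987, 0.40776) = -5.584° → normalised to [0°, 360°): 354.416°.

354°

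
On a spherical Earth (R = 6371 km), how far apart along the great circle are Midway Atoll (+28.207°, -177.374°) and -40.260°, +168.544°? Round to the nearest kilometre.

7751 km

Δλ = 168.544 − -177.374 = 345.918°; wrapped into (−180°, 180°]: -14.082°.
Δφ = -40.260 − 28.207 = -68.467°.
a = sin²(Δφ/2) + cos φ₁ · cos φ₂ · sin²(Δλ/2) = 0.326586.
c = 2·atan2(√a, √(1−a)) = 1.21661 rad → d = 6371·c ≈ 7751.02 km.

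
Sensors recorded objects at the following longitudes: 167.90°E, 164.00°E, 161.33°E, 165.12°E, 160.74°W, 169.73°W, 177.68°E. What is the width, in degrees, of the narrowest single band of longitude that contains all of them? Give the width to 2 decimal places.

Sort the longitudes: -169.73°, -160.74°, +161.33°, +164.00°, +165.12°, +167.90°, +177.68°.
Eastward gaps between consecutive values (wrapping around): 8.99°, 322.07°, 2.67°, 1.12°, 2.78°, 9.78°, 12.59°.
Largest gap = 322.07° ⇒ minimal covering band is its complement: 360° − 322.07° = 37.93°.
Band runs from +161.33° eastward to -160.74°, crossing the antimeridian.

37.93°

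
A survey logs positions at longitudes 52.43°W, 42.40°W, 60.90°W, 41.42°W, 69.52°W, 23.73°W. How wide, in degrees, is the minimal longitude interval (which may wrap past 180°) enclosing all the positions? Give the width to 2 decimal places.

Sort the longitudes: -69.52°, -60.90°, -52.43°, -42.40°, -41.42°, -23.73°.
Eastward gaps between consecutive values (wrapping around): 8.62°, 8.47°, 10.03°, 0.98°, 17.69°, 314.21°.
Largest gap = 314.21° ⇒ minimal covering band is its complement: 360° − 314.21° = 45.79°.
Band runs from -69.52° eastward to -23.73°.

45.79°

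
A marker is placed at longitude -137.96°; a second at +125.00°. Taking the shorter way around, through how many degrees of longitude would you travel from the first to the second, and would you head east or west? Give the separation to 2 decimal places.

97.04° west

Raw difference: 125.00 − -137.96 = 262.96°.
Normalise into (−180°, 180°]: 262.96° − 360° = -97.04°.
Negative ⇒ the second point lies to the west; separation 97.04°.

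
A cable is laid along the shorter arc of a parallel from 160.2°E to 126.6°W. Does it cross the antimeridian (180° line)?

Naïve |-126.6 − 160.2| = 286.8° > 180°, so the shorter arc goes the other way round — across 180°.
Signed shortest Δλ = ((-126.6 − 160.2 + 180) mod 360) − 180 = 73.2°.
Going east by 73.2° from +160.2° passes through 180° before reaching -126.6°.

Yes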